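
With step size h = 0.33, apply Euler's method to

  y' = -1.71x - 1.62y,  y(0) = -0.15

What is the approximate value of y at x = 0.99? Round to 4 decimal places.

Euler: y_{n+1} = y_n + h·f(x_n, y_n).
x=0.000000, y=-0.150000: f=0.243000 → y ← -0.150000 + 0.33·0.243000 = -0.069810
x=0.330000, y=-0.069810: f=-0.451208 → y ← -0.069810 + 0.33·(-0.451208) = -0.218709
x=0.660000, y=-0.218709: f=-0.774292 → y ← -0.218709 + 0.33·(-0.774292) = -0.474225
y(0.99) ≈ -0.4742

-0.4742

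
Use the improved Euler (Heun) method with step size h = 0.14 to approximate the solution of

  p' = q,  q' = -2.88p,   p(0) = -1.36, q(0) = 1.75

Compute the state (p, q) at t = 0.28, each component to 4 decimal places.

-0.7314, 2.6196

Heun on (p,q): k1 = f(t_n, state_n); k2 = f(t_n + h, state_n + h·k1); state_{n+1} = state_n + (h/2)·(k1 + k2).
0.000000: (-1.360000, 1.750000)
  k1 = (1.750000, 3.916800)
  predictor → (-1.115000, 2.298352)
  k2 = (2.298352, 3.211200)
  → (-1.076615, 2.248960)
0.140000: (-1.076615, 2.248960)
  k1 = (2.248960, 3.100652)
  predictor → (-0.761761, 2.683051)
  k2 = (2.683051, 2.193872)
  → (-0.731375, 2.619577)
(p(0.28), q(0.28)) ≈ (-0.7314, 2.6196)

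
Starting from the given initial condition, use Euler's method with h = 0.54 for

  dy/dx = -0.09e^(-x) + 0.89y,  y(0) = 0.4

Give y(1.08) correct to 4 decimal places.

Euler: y_{n+1} = y_n + h·f(x_n, y_n).
x=0.000000, y=0.400000: f=0.266000 → y ← 0.400000 + 0.54·0.266000 = 0.543640
x=0.540000, y=0.543640: f=0.431392 → y ← 0.543640 + 0.54·0.431392 = 0.776592
y(1.08) ≈ 0.7766

0.7766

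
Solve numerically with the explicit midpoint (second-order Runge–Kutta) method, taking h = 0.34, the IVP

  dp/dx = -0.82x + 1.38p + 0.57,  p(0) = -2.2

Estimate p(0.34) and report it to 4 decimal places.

-3.2825

Midpoint: k1 = f(x_n, p_n); k2 = f(x_n + h/2, p_n + (h/2)·k1); p_{n+1} = p_n + h·k2.
x=0.000000, p=-2.200000:
  k1 = f(0.000000, -2.200000) = -2.466000
  k2 = f(0.170000, -2.619220) = -3.183924
  p ← -2.200000 + 0.34·(-3.183924) = -3.282534
p(0.34) ≈ -3.2825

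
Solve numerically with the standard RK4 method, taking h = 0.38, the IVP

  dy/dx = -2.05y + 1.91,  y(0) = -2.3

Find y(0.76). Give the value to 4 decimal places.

RK4: k1 = f(x_n, y_n); k2 = f(x_n + h/2, y_n + (h/2)·k1); k3 = f(x_n + h/2, y_n + (h/2)·k2); k4 = f(x_n + h, y_n + h·k3); y_{n+1} = y_n + (h/6)·(k1 + 2k2 + 2k3 + k4).
x=0.000000, y=-2.300000:
  k1 = f(0.000000, -2.300000) = 6.625000
  k2 = f(0.190000, -1.041250) = 4.044562
  k3 = f(0.190000, -1.531533) = 5.049643
  k4 = f(0.380000, -0.381136) = 2.691328
  y ← -2.300000 + (0.38/6)·(k1 + 2k2 + 2k3 + k4) = -0.558033
x=0.380000, y=-0.558033:
  k1 = f(0.380000, -0.558033) = 3.053968
  k2 = f(0.570000, 0.022221) = 1.864447
  k3 = f(0.570000, -0.203788) = 2.327766
  k4 = f(0.760000, 0.326518) = 1.240639
  y ← -0.558033 + (0.38/6)·(k1 + 2k2 + 2k3 + k4) = 0.244972
y(0.76) ≈ 0.2450

0.2450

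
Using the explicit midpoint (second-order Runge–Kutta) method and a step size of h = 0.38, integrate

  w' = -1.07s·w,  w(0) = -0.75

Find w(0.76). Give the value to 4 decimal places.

-0.5441

Midpoint: k1 = f(s_n, w_n); k2 = f(s_n + h/2, w_n + (h/2)·k1); w_{n+1} = w_n + h·k2.
s=0.000000, w=-0.750000:
  k1 = f(0.000000, -0.750000) = 0.000000
  k2 = f(0.190000, -0.750000) = 0.152475
  w ← -0.750000 + 0.38·0.152475 = -0.692060
s=0.380000, w=-0.692060:
  k1 = f(0.380000, -0.692060) = 0.281391
  k2 = f(0.570000, -0.638595) = 0.389479
  w ← -0.692060 + 0.38·0.389479 = -0.544057
w(0.76) ≈ -0.5441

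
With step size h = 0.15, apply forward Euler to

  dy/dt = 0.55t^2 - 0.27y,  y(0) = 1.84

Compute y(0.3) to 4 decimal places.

1.6958

Euler: y_{n+1} = y_n + h·f(t_n, y_n).
t=0.000000, y=1.840000: f=-0.496800 → y ← 1.840000 + 0.15·(-0.496800) = 1.765480
t=0.150000, y=1.765480: f=-0.464305 → y ← 1.765480 + 0.15·(-0.464305) = 1.695834
y(0.3) ≈ 1.6958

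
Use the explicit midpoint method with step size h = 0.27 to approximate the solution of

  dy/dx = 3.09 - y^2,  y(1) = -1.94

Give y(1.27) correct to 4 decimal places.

Midpoint: k1 = f(x_n, y_n); k2 = f(x_n + h/2, y_n + (h/2)·k1); y_{n+1} = y_n + h·k2.
x=1.000000, y=-1.940000:
  k1 = f(1.000000, -1.940000) = -0.673600
  k2 = f(1.135000, -2.030936) = -1.034701
  y ← -1.940000 + 0.27·(-1.034701) = -2.219369
y(1.27) ≈ -2.2194

-2.2194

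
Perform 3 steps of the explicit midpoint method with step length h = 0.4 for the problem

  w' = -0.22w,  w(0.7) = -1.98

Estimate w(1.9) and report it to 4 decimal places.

-1.5211

Midpoint: k1 = f(t_n, w_n); k2 = f(t_n + h/2, w_n + (h/2)·k1); w_{n+1} = w_n + h·k2.
t=0.700000, w=-1.980000:
  k1 = f(0.700000, -1.980000) = 0.435600
  k2 = f(0.900000, -1.892880) = 0.416434
  w ← -1.980000 + 0.4·0.416434 = -1.813427
t=1.100000, w=-1.813427:
  k1 = f(1.100000, -1.813427) = 0.398954
  k2 = f(1.300000, -1.733636) = 0.381400
  w ← -1.813427 + 0.4·0.381400 = -1.660867
t=1.500000, w=-1.660867:
  k1 = f(1.500000, -1.660867) = 0.365391
  k2 = f(1.700000, -1.587788) = 0.349313
  w ← -1.660867 + 0.4·0.349313 = -1.521141
w(1.9) ≈ -1.5211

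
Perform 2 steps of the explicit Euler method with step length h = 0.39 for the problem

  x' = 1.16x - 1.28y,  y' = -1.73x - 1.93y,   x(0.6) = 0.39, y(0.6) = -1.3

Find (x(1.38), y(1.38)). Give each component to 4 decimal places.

2.0571, -0.9646

Euler on (x,y): x_{n+1} = x_n + h·x', y_{n+1} = y_n + h·y'.
0.600000: (0.390000, -1.300000); f=(2.116400, 1.834300) → (1.215396, -0.584623)
0.990000: (1.215396, -0.584623); f=(2.158177, -0.974313) → (2.057085, -0.964605)
(x(1.38), y(1.38)) ≈ (2.0571, -0.9646)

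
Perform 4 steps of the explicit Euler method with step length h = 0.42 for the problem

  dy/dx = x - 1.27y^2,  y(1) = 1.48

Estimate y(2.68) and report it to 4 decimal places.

Euler: y_{n+1} = y_n + h·f(x_n, y_n).
x=1.000000, y=1.480000: f=-1.781808 → y ← 1.480000 + 0.42·(-1.781808) = 0.731641
x=1.420000, y=0.731641: f=0.740172 → y ← 0.731641 + 0.42·0.740172 = 1.042513
x=1.840000, y=1.042513: f=0.459723 → y ← 1.042513 + 0.42·0.459723 = 1.235596
x=2.260000, y=1.235596: f=0.321094 → y ← 1.235596 + 0.42·0.321094 = 1.370456
y(2.68) ≈ 1.3705

1.3705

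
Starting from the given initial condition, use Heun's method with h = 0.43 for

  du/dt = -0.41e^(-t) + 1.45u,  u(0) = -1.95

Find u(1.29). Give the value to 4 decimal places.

Heun: k1 = f(t_n, u_n); k2 = f(t_n + h, u_n + h·k1); u_{n+1} = u_n + (h/2)·(k1 + k2).
t=0.000000, u=-1.950000:
  k1 = f(0.000000, -1.950000) = -3.237500
  k2 = f(0.430000, -3.342125) = -5.112790
  u ← -1.950000 + (0.43/2)·(-3.237500 + (-5.112790)) = -3.745312
t=0.430000, u=-3.745312:
  k1 = f(0.430000, -3.745312) = -5.697412
  k2 = f(0.860000, -6.195199) = -9.156536
  u ← -3.745312 + (0.43/2)·(-5.697412 + (-9.156536)) = -6.938911
t=0.860000, u=-6.938911:
  k1 = f(0.860000, -6.938911) = -10.234917
  k2 = f(1.290000, -11.339925) = -16.555753
  u ← -6.938911 + (0.43/2)·(-10.234917 + (-16.555753)) = -12.698905
u(1.29) ≈ -12.6989

-12.6989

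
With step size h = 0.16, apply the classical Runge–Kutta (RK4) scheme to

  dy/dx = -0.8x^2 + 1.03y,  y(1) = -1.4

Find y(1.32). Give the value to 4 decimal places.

RK4: k1 = f(x_n, y_n); k2 = f(x_n + h/2, y_n + (h/2)·k1); k3 = f(x_n + h/2, y_n + (h/2)·k2); k4 = f(x_n + h, y_n + h·k3); y_{n+1} = y_n + (h/6)·(k1 + 2k2 + 2k3 + k4).
x=1.000000, y=-1.400000:
  k1 = f(1.000000, -1.400000) = -2.242000
  k2 = f(1.080000, -1.579360) = -2.559861
  k3 = f(1.080000, -1.604789) = -2.586053
  k4 = f(1.160000, -1.813768) = -2.944661
  y ← -1.400000 + (0.16/6)·(k1 + 2k2 + 2k3 + k4) = -1.812760
x=1.160000, y=-1.812760:
  k1 = f(1.160000, -1.812760) = -2.943622
  k2 = f(1.240000, -2.048249) = -3.339777
  k3 = f(1.240000, -2.079942) = -3.372420
  k4 = f(1.320000, -2.352347) = -3.816837
  y ← -1.812760 + (0.16/6)·(k1 + 2k2 + 2k3 + k4) = -2.351022
y(1.32) ≈ -2.3510

-2.3510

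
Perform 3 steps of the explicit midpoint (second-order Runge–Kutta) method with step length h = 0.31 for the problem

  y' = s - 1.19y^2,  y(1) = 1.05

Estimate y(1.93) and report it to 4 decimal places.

Midpoint: k1 = f(s_n, y_n); k2 = f(s_n + h/2, y_n + (h/2)·k1); y_{n+1} = y_n + h·k2.
s=1.000000, y=1.050000:
  k1 = f(1.000000, 1.050000) = -0.311975
  k2 = f(1.155000, 1.001644) = -0.038916
  y ← 1.050000 + 0.31·(-0.038916) = 1.037936
s=1.310000, y=1.037936:
  k1 = f(1.310000, 1.037936) = 0.027999
  k2 = f(1.465000, 1.042276) = 0.172256
  y ← 1.037936 + 0.31·0.172256 = 1.091336
s=1.620000, y=1.091336:
  k1 = f(1.620000, 1.091336) = 0.202694
  k2 = f(1.775000, 1.122753) = 0.274916
  y ← 1.091336 + 0.31·0.274916 = 1.176560
y(1.93) ≈ 1.1766

1.1766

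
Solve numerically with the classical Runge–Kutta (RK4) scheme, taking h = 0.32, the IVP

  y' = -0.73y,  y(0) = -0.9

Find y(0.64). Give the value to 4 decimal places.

RK4: k1 = f(t_n, y_n); k2 = f(t_n + h/2, y_n + (h/2)·k1); k3 = f(t_n + h/2, y_n + (h/2)·k2); k4 = f(t_n + h, y_n + h·k3); y_{n+1} = y_n + (h/6)·(k1 + 2k2 + 2k3 + k4).
t=0.000000, y=-0.900000:
  k1 = f(0.000000, -0.900000) = 0.657000
  k2 = f(0.160000, -0.794880) = 0.580262
  k3 = f(0.160000, -0.807158) = 0.589225
  k4 = f(0.320000, -0.711448) = 0.519357
  y ← -0.900000 + (0.32/6)·(k1 + 2k2 + 2k3 + k4) = -0.712516
t=0.320000, y=-0.712516:
  k1 = f(0.320000, -0.712516) = 0.520136
  k2 = f(0.480000, -0.629294) = 0.459384
  k3 = f(0.480000, -0.639014) = 0.466480
  k4 = f(0.640000, -0.563242) = 0.411167
  y ← -0.712516 + (0.32/6)·(k1 + 2k2 + 2k3 + k4) = -0.564087
y(0.64) ≈ -0.5641

-0.5641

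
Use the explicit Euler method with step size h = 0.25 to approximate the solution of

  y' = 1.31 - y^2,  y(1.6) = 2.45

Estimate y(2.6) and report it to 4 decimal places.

1.1537

Euler: y_{n+1} = y_n + h·f(x_n, y_n).
x=1.600000, y=2.450000: f=-4.692500 → y ← 2.450000 + 0.25·(-4.692500) = 1.276875
x=1.850000, y=1.276875: f=-0.320410 → y ← 1.276875 + 0.25·(-0.320410) = 1.196773
x=2.100000, y=1.196773: f=-0.122265 → y ← 1.196773 + 0.25·(-0.122265) = 1.166206
x=2.350000, y=1.166206: f=-0.050037 → y ← 1.166206 + 0.25·(-0.050037) = 1.153697
y(2.6) ≈ 1.1537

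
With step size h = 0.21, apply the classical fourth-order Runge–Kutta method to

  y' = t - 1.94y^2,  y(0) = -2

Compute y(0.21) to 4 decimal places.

-8.6735

RK4: k1 = f(t_n, y_n); k2 = f(t_n + h/2, y_n + (h/2)·k1); k3 = f(t_n + h/2, y_n + (h/2)·k2); k4 = f(t_n + h, y_n + h·k3); y_{n+1} = y_n + (h/6)·(k1 + 2k2 + 2k3 + k4).
t=0.000000, y=-2.000000:
  k1 = f(0.000000, -2.000000) = -7.760000
  k2 = f(0.105000, -2.814800) = -15.265812
  k3 = f(0.105000, -3.602910) = -25.078067
  k4 = f(0.210000, -7.266394) = -102.222937
  y ← -2.000000 + (0.21/6)·(k1 + 2k2 + 2k3 + k4) = -8.673474
y(0.21) ≈ -8.6735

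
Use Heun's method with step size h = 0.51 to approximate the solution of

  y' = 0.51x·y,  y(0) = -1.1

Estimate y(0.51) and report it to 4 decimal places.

Heun: k1 = f(x_n, y_n); k2 = f(x_n + h, y_n + h·k1); y_{n+1} = y_n + (h/2)·(k1 + k2).
x=0.000000, y=-1.100000:
  k1 = f(0.000000, -1.100000) = 0.000000
  k2 = f(0.510000, -1.100000) = -0.286110
  y ← -1.100000 + (0.51/2)·(0.000000 + (-0.286110)) = -1.172958
y(0.51) ≈ -1.1730

-1.1730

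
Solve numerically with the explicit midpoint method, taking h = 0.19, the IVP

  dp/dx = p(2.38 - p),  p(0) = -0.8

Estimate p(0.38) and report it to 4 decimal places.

Midpoint: k1 = f(x_n, p_n); k2 = f(x_n + h/2, p_n + (h/2)·k1); p_{n+1} = p_n + h·k2.
x=0.000000, p=-0.800000:
  k1 = f(0.000000, -0.800000) = -2.544000
  k2 = f(0.095000, -1.041680) = -3.564296
  p ← -0.800000 + 0.19·(-3.564296) = -1.477216
x=0.190000, p=-1.477216:
  k1 = f(0.190000, -1.477216) = -5.697942
  k2 = f(0.285000, -2.018521) = -8.878505
  p ← -1.477216 + 0.19·(-8.878505) = -3.164132
p(0.38) ≈ -3.1641

-3.1641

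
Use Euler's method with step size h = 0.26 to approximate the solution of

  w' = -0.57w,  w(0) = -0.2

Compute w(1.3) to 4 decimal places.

-0.0897

Euler: w_{n+1} = w_n + h·f(t_n, w_n).
t=0.000000, w=-0.200000: f=0.114000 → w ← -0.200000 + 0.26·0.114000 = -0.170360
t=0.260000, w=-0.170360: f=0.097105 → w ← -0.170360 + 0.26·0.097105 = -0.145113
t=0.520000, w=-0.145113: f=0.082714 → w ← -0.145113 + 0.26·0.082714 = -0.123607
t=0.780000, w=-0.123607: f=0.070456 → w ← -0.123607 + 0.26·0.070456 = -0.105288
t=1.040000, w=-0.105288: f=0.060014 → w ← -0.105288 + 0.26·0.060014 = -0.089685
w(1.3) ≈ -0.0897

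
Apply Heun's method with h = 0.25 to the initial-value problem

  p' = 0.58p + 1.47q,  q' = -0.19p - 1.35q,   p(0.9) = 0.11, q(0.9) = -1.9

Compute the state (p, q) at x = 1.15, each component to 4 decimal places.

-0.5049, -1.3551

Heun on (p,q): k1 = f(x_n, state_n); k2 = f(x_n + h, state_n + h·k1); state_{n+1} = state_n + (h/2)·(k1 + k2).
0.900000: (0.110000, -1.900000)
  k1 = (-2.729200, 2.544100)
  predictor → (-0.572300, -1.263975)
  k2 = (-2.189977, 1.815103)
  → (-0.504897, -1.355100)
(p(1.15), q(1.15)) ≈ (-0.5049, -1.3551)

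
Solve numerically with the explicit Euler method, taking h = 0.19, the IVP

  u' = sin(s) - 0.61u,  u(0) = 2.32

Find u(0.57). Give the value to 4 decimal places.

Euler: u_{n+1} = u_n + h·f(s_n, u_n).
s=0.000000, u=2.320000: f=-1.415200 → u ← 2.320000 + 0.19·(-1.415200) = 2.051112
s=0.190000, u=2.051112: f=-1.062319 → u ← 2.051112 + 0.19·(-1.062319) = 1.849271
s=0.380000, u=1.849271: f=-0.757135 → u ← 1.849271 + 0.19·(-0.757135) = 1.705416
u(0.57) ≈ 1.7054

1.7054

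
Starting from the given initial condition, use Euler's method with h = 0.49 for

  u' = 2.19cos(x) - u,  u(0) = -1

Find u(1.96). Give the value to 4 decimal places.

0.7338

Euler: u_{n+1} = u_n + h·f(x_n, u_n).
x=0.000000, u=-1.000000: f=3.190000 → u ← -1.000000 + 0.49·3.190000 = 0.563100
x=0.490000, u=0.563100: f=1.369209 → u ← 0.563100 + 0.49·1.369209 = 1.234012
x=0.980000, u=1.234012: f=-0.014133 → u ← 1.234012 + 0.49·(-0.014133) = 1.227087
x=1.470000, u=1.227087: f=-1.006717 → u ← 1.227087 + 0.49·(-1.006717) = 0.733796
u(1.96) ≈ 0.7338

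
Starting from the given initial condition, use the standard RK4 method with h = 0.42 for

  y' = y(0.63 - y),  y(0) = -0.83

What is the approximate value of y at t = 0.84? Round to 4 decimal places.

RK4: k1 = f(t_n, y_n); k2 = f(t_n + h/2, y_n + (h/2)·k1); k3 = f(t_n + h/2, y_n + (h/2)·k2); k4 = f(t_n + h, y_n + h·k3); y_{n+1} = y_n + (h/6)·(k1 + 2k2 + 2k3 + k4).
t=0.000000, y=-0.830000:
  k1 = f(0.000000, -0.830000) = -1.211800
  k2 = f(0.210000, -1.084478) = -1.859314
  k3 = f(0.210000, -1.220456) = -2.258400
  k4 = f(0.420000, -1.778528) = -4.283634
  y ← -0.830000 + (0.42/6)·(k1 + 2k2 + 2k3 + k4) = -1.791160
t=0.420000, y=-1.791160:
  k1 = f(0.420000, -1.791160) = -4.336686
  k2 = f(0.630000, -2.701864) = -9.002245
  k3 = f(0.630000, -3.681632) = -15.873841
  k4 = f(0.840000, -8.458173) = -76.869345
  y ← -1.791160 + (0.42/6)·(k1 + 2k2 + 2k3 + k4) = -10.958234
y(0.84) ≈ -10.9582

-10.9582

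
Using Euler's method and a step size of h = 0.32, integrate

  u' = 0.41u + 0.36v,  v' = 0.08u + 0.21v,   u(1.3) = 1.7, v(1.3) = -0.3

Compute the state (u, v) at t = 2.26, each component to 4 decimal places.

2.3520, -0.2096

Euler on (u,v): u_{n+1} = u_n + h·u', v_{n+1} = v_n + h·v'.
1.300000: (1.700000, -0.300000); f=(0.589000, 0.073000) → (1.888480, -0.276640)
1.620000: (1.888480, -0.276640); f=(0.674686, 0.092984) → (2.104380, -0.246885)
1.940000: (2.104380, -0.246885); f=(0.773917, 0.116504) → (2.352033, -0.209604)
(u(2.26), v(2.26)) ≈ (2.3520, -0.2096)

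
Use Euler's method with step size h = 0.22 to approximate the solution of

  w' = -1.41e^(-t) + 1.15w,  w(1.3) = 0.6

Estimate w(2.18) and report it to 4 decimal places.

Euler: w_{n+1} = w_n + h·f(t_n, w_n).
t=1.300000, w=0.600000: f=0.305730 → w ← 0.600000 + 0.22·0.305730 = 0.667261
t=1.520000, w=0.667261: f=0.458966 → w ← 0.667261 + 0.22·0.458966 = 0.768233
t=1.740000, w=0.768233: f=0.635984 → w ← 0.768233 + 0.22·0.635984 = 0.908150
t=1.960000, w=0.908150: f=0.845762 → w ← 0.908150 + 0.22·0.845762 = 1.094217
w(2.18) ≈ 1.0942

1.0942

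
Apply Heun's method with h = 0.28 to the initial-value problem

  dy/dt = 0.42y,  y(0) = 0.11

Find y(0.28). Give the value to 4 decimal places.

Heun: k1 = f(t_n, y_n); k2 = f(t_n + h, y_n + h·k1); y_{n+1} = y_n + (h/2)·(k1 + k2).
t=0.000000, y=0.110000:
  k1 = f(0.000000, 0.110000) = 0.046200
  k2 = f(0.280000, 0.122936) = 0.051633
  y ← 0.110000 + (0.28/2)·(0.046200 + 0.051633) = 0.123697
y(0.28) ≈ 0.1237

0.1237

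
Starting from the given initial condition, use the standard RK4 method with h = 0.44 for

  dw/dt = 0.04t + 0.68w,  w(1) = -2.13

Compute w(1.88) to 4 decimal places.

-3.8075

RK4: k1 = f(t_n, w_n); k2 = f(t_n + h/2, w_n + (h/2)·k1); k3 = f(t_n + h/2, w_n + (h/2)·k2); k4 = f(t_n + h, w_n + h·k3); w_{n+1} = w_n + (h/6)·(k1 + 2k2 + 2k3 + k4).
t=1.000000, w=-2.130000:
  k1 = f(1.000000, -2.130000) = -1.408400
  k2 = f(1.220000, -2.439848) = -1.610297
  k3 = f(1.220000, -2.484265) = -1.640500
  k4 = f(1.440000, -2.851820) = -1.881638
  w ← -2.130000 + (0.44/6)·(k1 + 2k2 + 2k3 + k4) = -2.848053
t=1.440000, w=-2.848053:
  k1 = f(1.440000, -2.848053) = -1.879076
  k2 = f(1.660000, -3.261450) = -2.151386
  k3 = f(1.660000, -3.321358) = -2.192123
  k4 = f(1.880000, -3.812587) = -2.517359
  w ← -2.848053 + (0.44/6)·(k1 + 2k2 + 2k3 + k4) = -3.807506
w(1.88) ≈ -3.8075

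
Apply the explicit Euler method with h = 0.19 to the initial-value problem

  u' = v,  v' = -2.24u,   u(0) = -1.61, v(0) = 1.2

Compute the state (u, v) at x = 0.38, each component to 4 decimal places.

-1.0238, 2.4734

Euler on (u,v): u_{n+1} = u_n + h·u', v_{n+1} = v_n + h·v'.
0.000000: (-1.610000, 1.200000); f=(1.200000, 3.606400) → (-1.382000, 1.885216)
0.190000: (-1.382000, 1.885216); f=(1.885216, 3.095680) → (-1.023809, 2.473395)
(u(0.38), v(0.38)) ≈ (-1.0238, 2.4734)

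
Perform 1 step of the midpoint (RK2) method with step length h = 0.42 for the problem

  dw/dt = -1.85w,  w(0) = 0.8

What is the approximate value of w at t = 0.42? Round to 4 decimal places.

0.4199

Midpoint: k1 = f(t_n, w_n); k2 = f(t_n + h/2, w_n + (h/2)·k1); w_{n+1} = w_n + h·k2.
t=0.000000, w=0.800000:
  k1 = f(0.000000, 0.800000) = -1.480000
  k2 = f(0.210000, 0.489200) = -0.905020
  w ← 0.800000 + 0.42·(-0.905020) = 0.419892
w(0.42) ≈ 0.4199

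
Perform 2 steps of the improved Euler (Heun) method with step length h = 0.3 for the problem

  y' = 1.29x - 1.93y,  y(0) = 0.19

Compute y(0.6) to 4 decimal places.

0.2405

Heun: k1 = f(x_n, y_n); k2 = f(x_n + h, y_n + h·k1); y_{n+1} = y_n + (h/2)·(k1 + k2).
x=0.000000, y=0.190000:
  k1 = f(0.000000, 0.190000) = -0.366700
  k2 = f(0.300000, 0.079990) = 0.232619
  y ← 0.190000 + (0.3/2)·(-0.366700 + 0.232619) = 0.169888
x=0.300000, y=0.169888:
  k1 = f(0.300000, 0.169888) = 0.059116
  k2 = f(0.600000, 0.187623) = 0.411888
  y ← 0.169888 + (0.3/2)·(0.059116 + 0.411888) = 0.240539
y(0.6) ≈ 0.2405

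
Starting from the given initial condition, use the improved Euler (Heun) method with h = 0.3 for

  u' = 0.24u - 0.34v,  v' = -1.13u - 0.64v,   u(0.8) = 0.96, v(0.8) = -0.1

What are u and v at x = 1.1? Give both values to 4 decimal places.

1.0578, -0.3903

Heun on (u,v): k1 = f(x_n, state_n); k2 = f(x_n + h, state_n + h·k1); state_{n+1} = state_n + (h/2)·(k1 + k2).
0.800000: (0.960000, -0.100000)
  k1 = (0.264400, -1.020800)
  predictor → (1.039320, -0.406240)
  k2 = (0.387558, -0.914438)
  → (1.057794, -0.390286)
(u(1.1), v(1.1)) ≈ (1.0578, -0.3903)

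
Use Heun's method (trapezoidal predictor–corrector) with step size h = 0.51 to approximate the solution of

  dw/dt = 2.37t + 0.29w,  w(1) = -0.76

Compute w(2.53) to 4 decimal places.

Heun: k1 = f(t_n, w_n); k2 = f(t_n + h, w_n + h·k1); w_{n+1} = w_n + (h/2)·(k1 + k2).
t=1.000000, w=-0.760000:
  k1 = f(1.000000, -0.760000) = 2.149600
  k2 = f(1.510000, 0.336296) = 3.676226
  w ← -0.760000 + (0.51/2)·(2.149600 + 3.676226) = 0.725586
t=1.510000, w=0.725586:
  k1 = f(1.510000, 0.725586) = 3.789120
  k2 = f(2.020000, 2.658037) = 5.558231
  w ← 0.725586 + (0.51/2)·(3.789120 + 5.558231) = 3.109160
t=2.020000, w=3.109160:
  k1 = f(2.020000, 3.109160) = 5.689056
  k2 = f(2.530000, 6.010579) = 7.739168
  w ← 3.109160 + (0.51/2)·(5.689056 + 7.739168) = 6.533357
w(2.53) ≈ 6.5334

6.5334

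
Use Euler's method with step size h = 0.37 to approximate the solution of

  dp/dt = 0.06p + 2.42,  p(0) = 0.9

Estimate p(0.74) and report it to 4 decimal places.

Euler: p_{n+1} = p_n + h·f(t_n, p_n).
t=0.000000, p=0.900000: f=2.474000 → p ← 0.900000 + 0.37·2.474000 = 1.815380
t=0.370000, p=1.815380: f=2.528923 → p ← 1.815380 + 0.37·2.528923 = 2.751081
p(0.74) ≈ 2.7511

2.7511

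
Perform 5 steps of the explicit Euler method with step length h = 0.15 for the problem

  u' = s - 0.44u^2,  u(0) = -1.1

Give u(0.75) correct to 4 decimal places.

-1.3833

Euler: u_{n+1} = u_n + h·f(s_n, u_n).
s=0.000000, u=-1.100000: f=-0.532400 → u ← -1.100000 + 0.15·(-0.532400) = -1.179860
s=0.150000, u=-1.179860: f=-0.462511 → u ← -1.179860 + 0.15·(-0.462511) = -1.249237
s=0.300000, u=-1.249237: f=-0.386661 → u ← -1.249237 + 0.15·(-0.386661) = -1.307236
s=0.450000, u=-1.307236: f=-0.301901 → u ← -1.307236 + 0.15·(-0.301901) = -1.352521
s=0.600000, u=-1.352521: f=-0.204897 → u ← -1.352521 + 0.15·(-0.204897) = -1.383255
u(0.75) ≈ -1.3833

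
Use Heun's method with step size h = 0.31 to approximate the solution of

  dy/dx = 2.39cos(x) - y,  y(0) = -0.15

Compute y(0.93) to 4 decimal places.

Heun: k1 = f(x_n, y_n); k2 = f(x_n + h, y_n + h·k1); y_{n+1} = y_n + (h/2)·(k1 + k2).
x=0.000000, y=-0.150000:
  k1 = f(0.000000, -0.150000) = 2.540000
  k2 = f(0.310000, 0.637400) = 1.638677
  y ← -0.150000 + (0.31/2)·(2.540000 + 1.638677) = 0.497695
x=0.310000, y=0.497695:
  k1 = f(0.310000, 0.497695) = 1.778382
  k2 = f(0.620000, 1.048993) = 0.896176
  y ← 0.497695 + (0.31/2)·(1.778382 + 0.896176) = 0.912252
x=0.620000, y=0.912252:
  k1 = f(0.620000, 0.912252) = 1.032918
  k2 = f(0.930000, 1.232456) = 0.196367
  y ← 0.912252 + (0.31/2)·(1.032918 + 0.196367) = 1.102791
y(0.93) ≈ 1.1028

1.1028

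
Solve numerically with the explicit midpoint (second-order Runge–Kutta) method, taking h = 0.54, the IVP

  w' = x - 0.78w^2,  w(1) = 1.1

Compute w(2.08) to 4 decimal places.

Midpoint: k1 = f(x_n, w_n); k2 = f(x_n + h/2, w_n + (h/2)·k1); w_{n+1} = w_n + h·k2.
x=1.000000, w=1.100000:
  k1 = f(1.000000, 1.100000) = 0.056200
  k2 = f(1.270000, 1.115174) = 0.299982
  w ← 1.100000 + 0.54·0.299982 = 1.261990
x=1.540000, w=1.261990:
  k1 = f(1.540000, 1.261990) = 0.297757
  k2 = f(1.810000, 1.342385) = 0.404443
  w ← 1.261990 + 0.54·0.404443 = 1.480389
w(2.08) ≈ 1.4804

1.4804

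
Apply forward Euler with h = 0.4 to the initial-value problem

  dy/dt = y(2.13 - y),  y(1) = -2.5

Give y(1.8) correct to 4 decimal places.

Euler: y_{n+1} = y_n + h·f(t_n, y_n).
t=1.000000, y=-2.500000: f=-11.575000 → y ← -2.500000 + 0.4·(-11.575000) = -7.130000
t=1.400000, y=-7.130000: f=-66.023800 → y ← -7.130000 + 0.4·(-66.023800) = -33.539520
y(1.8) ≈ -33.5395

-33.5395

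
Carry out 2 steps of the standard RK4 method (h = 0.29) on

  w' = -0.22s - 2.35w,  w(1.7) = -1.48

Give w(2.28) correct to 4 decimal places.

RK4: k1 = f(s_n, w_n); k2 = f(s_n + h/2, w_n + (h/2)·k1); k3 = f(s_n + h/2, w_n + (h/2)·k2); k4 = f(s_n + h, w_n + h·k3); w_{n+1} = w_n + (h/6)·(k1 + 2k2 + 2k3 + k4).
s=1.700000, w=-1.480000:
  k1 = f(1.700000, -1.480000) = 3.104000
  k2 = f(1.845000, -1.029920) = 2.014412
  k3 = f(1.845000, -1.187910) = 2.385689
  k4 = f(1.990000, -0.788150) = 1.414353
  w ← -1.480000 + (0.29/6)·(k1 + 2k2 + 2k3 + k4) = -0.836270
s=1.990000, w=-0.836270:
  k1 = f(1.990000, -0.836270) = 1.527434
  k2 = f(2.135000, -0.614792) = 0.975061
  k3 = f(2.135000, -0.694886) = 1.163282
  k4 = f(2.280000, -0.498918) = 0.670857
  w ← -0.836270 + (0.29/6)·(k1 + 2k2 + 2k3 + k4) = -0.523313
w(2.28) ≈ -0.5233

-0.5233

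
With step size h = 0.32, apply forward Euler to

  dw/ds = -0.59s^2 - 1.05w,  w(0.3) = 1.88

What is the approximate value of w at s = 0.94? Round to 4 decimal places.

Euler: w_{n+1} = w_n + h·f(s_n, w_n).
s=0.300000, w=1.880000: f=-2.027100 → w ← 1.880000 + 0.32·(-2.027100) = 1.231328
s=0.620000, w=1.231328: f=-1.519690 → w ← 1.231328 + 0.32·(-1.519690) = 0.745027
w(0.94) ≈ 0.7450

0.7450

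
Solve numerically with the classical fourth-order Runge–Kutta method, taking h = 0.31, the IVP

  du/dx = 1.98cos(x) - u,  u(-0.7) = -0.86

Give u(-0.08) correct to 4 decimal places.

RK4: k1 = f(x_n, u_n); k2 = f(x_n + h/2, u_n + (h/2)·k1); k3 = f(x_n + h/2, u_n + (h/2)·k2); k4 = f(x_n + h, u_n + h·k3); u_{n+1} = u_n + (h/6)·(k1 + 2k2 + 2k3 + k4).
x=-0.700000, u=-0.860000:
  k1 = f(-0.700000, -0.860000) = 2.374388
  k2 = f(-0.545000, -0.491970) = 2.185122
  k3 = f(-0.545000, -0.521306) = 2.214458
  k4 = f(-0.390000, -0.173518) = 2.004838
  u ← -0.860000 + (0.31/6)·(k1 + 2k2 + 2k3 + k4) = -0.179117
x=-0.390000, u=-0.179117:
  k1 = f(-0.390000, -0.179117) = 2.010437
  k2 = f(-0.235000, 0.132501) = 1.793077
  k3 = f(-0.235000, 0.098810) = 1.826768
  k4 = f(-0.080000, 0.387181) = 1.586486
  u ← -0.179117 + (0.31/6)·(k1 + 2k2 + 2k3 + k4) = 0.380775
u(-0.08) ≈ 0.3808

0.3808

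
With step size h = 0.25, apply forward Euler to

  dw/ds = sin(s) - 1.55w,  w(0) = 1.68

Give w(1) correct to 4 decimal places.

Euler: w_{n+1} = w_n + h·f(s_n, w_n).
s=0.000000, w=1.680000: f=-2.604000 → w ← 1.680000 + 0.25·(-2.604000) = 1.029000
s=0.250000, w=1.029000: f=-1.347546 → w ← 1.029000 + 0.25·(-1.347546) = 0.692113
s=0.500000, w=0.692113: f=-0.593350 → w ← 0.692113 + 0.25·(-0.593350) = 0.543776
s=0.750000, w=0.543776: f=-0.161214 → w ← 0.543776 + 0.25·(-0.161214) = 0.503472
w(1) ≈ 0.5035

0.5035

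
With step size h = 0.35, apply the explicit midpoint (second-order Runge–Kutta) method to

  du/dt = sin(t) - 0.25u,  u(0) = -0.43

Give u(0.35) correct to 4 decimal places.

Midpoint: k1 = f(t_n, u_n); k2 = f(t_n + h/2, u_n + (h/2)·k1); u_{n+1} = u_n + h·k2.
t=0.000000, u=-0.430000:
  k1 = f(0.000000, -0.430000) = 0.107500
  k2 = f(0.175000, -0.411187) = 0.276905
  u ← -0.430000 + 0.35·0.276905 = -0.333083
u(0.35) ≈ -0.3331

-0.3331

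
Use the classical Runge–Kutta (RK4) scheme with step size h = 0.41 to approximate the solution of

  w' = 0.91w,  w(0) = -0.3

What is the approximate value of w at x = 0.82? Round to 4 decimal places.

RK4: k1 = f(x_n, w_n); k2 = f(x_n + h/2, w_n + (h/2)·k1); k3 = f(x_n + h/2, w_n + (h/2)·k2); k4 = f(x_n + h, w_n + h·k3); w_{n+1} = w_n + (h/6)·(k1 + 2k2 + 2k3 + k4).
x=0.000000, w=-0.300000:
  k1 = f(0.000000, -0.300000) = -0.273000
  k2 = f(0.205000, -0.355965) = -0.323928
  k3 = f(0.205000, -0.366405) = -0.333429
  k4 = f(0.410000, -0.436706) = -0.397402
  w ← -0.300000 + (0.41/6)·(k1 + 2k2 + 2k3 + k4) = -0.435650
x=0.410000, w=-0.435650:
  k1 = f(0.410000, -0.435650) = -0.396441
  k2 = f(0.615000, -0.516920) = -0.470397
  k3 = f(0.615000, -0.532081) = -0.484194
  k4 = f(0.820000, -0.634169) = -0.577094
  w ← -0.435650 + (0.41/6)·(k1 + 2k2 + 2k3 + k4) = -0.632635
w(0.82) ≈ -0.6326

-0.6326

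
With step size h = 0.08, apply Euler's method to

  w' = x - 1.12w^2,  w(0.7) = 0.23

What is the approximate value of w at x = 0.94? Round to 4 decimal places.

0.3952

Euler: w_{n+1} = w_n + h·f(x_n, w_n).
x=0.700000, w=0.230000: f=0.640752 → w ← 0.230000 + 0.08·0.640752 = 0.281260
x=0.780000, w=0.281260: f=0.691400 → w ← 0.281260 + 0.08·0.691400 = 0.336572
x=0.860000, w=0.336572: f=0.733125 → w ← 0.336572 + 0.08·0.733125 = 0.395222
w(0.94) ≈ 0.3952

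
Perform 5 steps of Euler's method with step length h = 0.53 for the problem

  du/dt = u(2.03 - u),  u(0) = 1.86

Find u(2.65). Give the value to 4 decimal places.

Euler: u_{n+1} = u_n + h·f(t_n, u_n).
t=0.000000, u=1.860000: f=0.316200 → u ← 1.860000 + 0.53·0.316200 = 2.027586
t=0.530000, u=2.027586: f=0.004895 → u ← 2.027586 + 0.53·0.004895 = 2.030180
t=1.060000, u=2.030180: f=-0.000366 → u ← 2.030180 + 0.53·(-0.000366) = 2.029986
t=1.590000, u=2.029986: f=0.000028 → u ← 2.029986 + 0.53·0.000028 = 2.030001
t=2.120000, u=2.030001: f=-0.000002 → u ← 2.030001 + 0.53·(-0.000002) = 2.030000
u(2.65) ≈ 2.0300

2.0300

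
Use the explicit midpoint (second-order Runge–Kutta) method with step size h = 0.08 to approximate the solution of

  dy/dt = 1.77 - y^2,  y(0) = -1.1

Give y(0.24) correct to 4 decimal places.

-0.9262

Midpoint: k1 = f(t_n, y_n); k2 = f(t_n + h/2, y_n + (h/2)·k1); y_{n+1} = y_n + h·k2.
t=0.000000, y=-1.100000:
  k1 = f(0.000000, -1.100000) = 0.560000
  k2 = f(0.040000, -1.077600) = 0.608778
  y ← -1.100000 + 0.08·0.608778 = -1.051298
t=0.080000, y=-1.051298:
  k1 = f(0.080000, -1.051298) = 0.664773
  k2 = f(0.120000, -1.024707) = 0.719976
  y ← -1.051298 + 0.08·0.719976 = -0.993700
t=0.160000, y=-0.993700:
  k1 = f(0.160000, -0.993700) = 0.782561
  k2 = f(0.200000, -0.962397) = 0.843792
  y ← -0.993700 + 0.08·0.843792 = -0.926196
y(0.24) ≈ -0.9262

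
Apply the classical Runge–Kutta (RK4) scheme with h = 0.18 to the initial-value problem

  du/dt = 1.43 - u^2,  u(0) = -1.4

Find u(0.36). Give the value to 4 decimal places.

-1.7423

RK4: k1 = f(t_n, u_n); k2 = f(t_n + h/2, u_n + (h/2)·k1); k3 = f(t_n + h/2, u_n + (h/2)·k2); k4 = f(t_n + h, u_n + h·k3); u_{n+1} = u_n + (h/6)·(k1 + 2k2 + 2k3 + k4).
t=0.000000, u=-1.400000:
  k1 = f(0.000000, -1.400000) = -0.530000
  k2 = f(0.090000, -1.447700) = -0.665835
  k3 = f(0.090000, -1.459925) = -0.701382
  k4 = f(0.180000, -1.526249) = -0.899435
  u ← -1.400000 + (0.18/6)·(k1 + 2k2 + 2k3 + k4) = -1.524916
t=0.180000, u=-1.524916:
  k1 = f(0.180000, -1.524916) = -0.895369
  k2 = f(0.270000, -1.605499) = -1.147628
  k3 = f(0.270000, -1.628203) = -1.221044
  k4 = f(0.360000, -1.744704) = -1.613992
  u ← -1.524916 + (0.18/6)·(k1 + 2k2 + 2k3 + k4) = -1.742317
u(0.36) ≈ -1.7423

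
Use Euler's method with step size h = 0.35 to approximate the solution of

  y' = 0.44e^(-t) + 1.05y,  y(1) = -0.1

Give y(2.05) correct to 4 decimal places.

-0.0671

Euler: y_{n+1} = y_n + h·f(t_n, y_n).
t=1.000000, y=-0.100000: f=0.056867 → y ← -0.100000 + 0.35·0.056867 = -0.080097
t=1.350000, y=-0.080097: f=0.029964 → y ← -0.080097 + 0.35·0.029964 = -0.069609
t=1.700000, y=-0.069609: f=0.007291 → y ← -0.069609 + 0.35·0.007291 = -0.067057
y(2.05) ≈ -0.0671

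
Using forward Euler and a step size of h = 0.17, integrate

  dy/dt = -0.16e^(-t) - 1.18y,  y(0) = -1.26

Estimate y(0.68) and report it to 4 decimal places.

Euler: y_{n+1} = y_n + h·f(t_n, y_n).
t=0.000000, y=-1.260000: f=1.326800 → y ← -1.260000 + 0.17·1.326800 = -1.034444
t=0.170000, y=-1.034444: f=1.085658 → y ← -1.034444 + 0.17·1.085658 = -0.849882
t=0.340000, y=-0.849882: f=0.888978 → y ← -0.849882 + 0.17·0.888978 = -0.698756
t=0.510000, y=-0.698756: f=0.728453 → y ← -0.698756 + 0.17·0.728453 = -0.574919
y(0.68) ≈ -0.5749

-0.5749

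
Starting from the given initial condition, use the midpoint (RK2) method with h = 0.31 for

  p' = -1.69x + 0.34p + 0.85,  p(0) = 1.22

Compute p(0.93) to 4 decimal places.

Midpoint: k1 = f(x_n, p_n); k2 = f(x_n + h/2, p_n + (h/2)·k1); p_{n+1} = p_n + h·k2.
x=0.000000, p=1.220000:
  k1 = f(0.000000, 1.220000) = 1.264800
  k2 = f(0.155000, 1.416044) = 1.069505
  p ← 1.220000 + 0.31·1.069505 = 1.551547
x=0.310000, p=1.551547:
  k1 = f(0.310000, 1.551547) = 0.853626
  k2 = f(0.465000, 1.683859) = 0.636662
  p ← 1.551547 + 0.31·0.636662 = 1.748912
x=0.620000, p=1.748912:
  k1 = f(0.620000, 1.748912) = 0.396830
  k2 = f(0.775000, 1.810420) = 0.155793
  p ← 1.748912 + 0.31·0.155793 = 1.797208
p(0.93) ≈ 1.7972

1.7972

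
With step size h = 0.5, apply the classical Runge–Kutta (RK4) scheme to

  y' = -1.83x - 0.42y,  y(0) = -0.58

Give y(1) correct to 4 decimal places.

-1.1804

RK4: k1 = f(x_n, y_n); k2 = f(x_n + h/2, y_n + (h/2)·k1); k3 = f(x_n + h/2, y_n + (h/2)·k2); k4 = f(x_n + h, y_n + h·k3); y_{n+1} = y_n + (h/6)·(k1 + 2k2 + 2k3 + k4).
x=0.000000, y=-0.580000:
  k1 = f(0.000000, -0.580000) = 0.243600
  k2 = f(0.250000, -0.519100) = -0.239478
  k3 = f(0.250000, -0.639869) = -0.188755
  k4 = f(0.500000, -0.674377) = -0.631761
  y ← -0.580000 + (0.5/6)·(k1 + 2k2 + 2k3 + k4) = -0.683719
x=0.500000, y=-0.683719:
  k1 = f(0.500000, -0.683719) = -0.627838
  k2 = f(0.750000, -0.840678) = -1.019415
  k3 = f(0.750000, -0.938573) = -0.978299
  k4 = f(1.000000, -1.172869) = -1.337395
  y ← -0.683719 + (0.5/6)·(k1 + 2k2 + 2k3 + k4) = -1.180441
y(1) ≈ -1.1804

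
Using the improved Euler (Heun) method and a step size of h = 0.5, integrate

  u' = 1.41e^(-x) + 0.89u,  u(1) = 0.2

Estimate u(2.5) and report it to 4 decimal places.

1.7174

Heun: k1 = f(x_n, u_n); k2 = f(x_n + h, u_n + h·k1); u_{n+1} = u_n + (h/2)·(k1 + k2).
x=1.000000, u=0.200000:
  k1 = f(1.000000, 0.200000) = 0.696710
  k2 = f(1.500000, 0.548355) = 0.802649
  u ← 0.200000 + (0.5/2)·(0.696710 + 0.802649) = 0.574840
x=1.500000, u=0.574840:
  k1 = f(1.500000, 0.574840) = 0.826221
  k2 = f(2.000000, 0.987950) = 1.070099
  u ← 0.574840 + (0.5/2)·(0.826221 + 1.070099) = 1.048920
x=2.000000, u=1.048920:
  k1 = f(2.000000, 1.048920) = 1.124361
  k2 = f(2.500000, 1.611100) = 1.549619
  u ← 1.048920 + (0.5/2)·(1.124361 + 1.549619) = 1.717415
u(2.5) ≈ 1.7174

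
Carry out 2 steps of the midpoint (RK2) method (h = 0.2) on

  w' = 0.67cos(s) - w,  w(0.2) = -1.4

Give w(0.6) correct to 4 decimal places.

Midpoint: k1 = f(s_n, w_n); k2 = f(s_n + h/2, w_n + (h/2)·k1); w_{n+1} = w_n + h·k2.
s=0.200000, w=-1.400000:
  k1 = f(0.200000, -1.400000) = 2.056645
  k2 = f(0.300000, -1.194336) = 1.834411
  w ← -1.400000 + 0.2·1.834411 = -1.033118
s=0.400000, w=-1.033118:
  k1 = f(0.400000, -1.033118) = 1.650229
  k2 = f(0.500000, -0.868095) = 1.456075
  w ← -1.033118 + 0.2·1.456075 = -0.741903
w(0.6) ≈ -0.7419

-0.7419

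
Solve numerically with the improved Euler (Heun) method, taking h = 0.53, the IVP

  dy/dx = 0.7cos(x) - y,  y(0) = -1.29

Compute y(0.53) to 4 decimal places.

-0.5402

Heun: k1 = f(x_n, y_n); k2 = f(x_n + h, y_n + h·k1); y_{n+1} = y_n + (h/2)·(k1 + k2).
x=0.000000, y=-1.290000:
  k1 = f(0.000000, -1.290000) = 1.990000
  k2 = f(0.530000, -0.235300) = 0.839265
  y ← -1.290000 + (0.53/2)·(1.990000 + 0.839265) = -0.540245
y(0.53) ≈ -0.5402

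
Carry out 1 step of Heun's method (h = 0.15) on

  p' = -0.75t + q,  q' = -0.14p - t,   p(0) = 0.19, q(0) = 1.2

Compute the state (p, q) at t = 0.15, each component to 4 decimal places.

0.3613, 1.1829

Heun on (p,q): k1 = f(t_n, state_n); k2 = f(t_n + h, state_n + h·k1); state_{n+1} = state_n + (h/2)·(k1 + k2).
0.000000: (0.190000, 1.200000)
  k1 = (1.200000, -0.026600)
  predictor → (0.370000, 1.196010)
  k2 = (1.083510, -0.201800)
  → (0.361263, 1.182870)
(p(0.15), q(0.15)) ≈ (0.3613, 1.1829)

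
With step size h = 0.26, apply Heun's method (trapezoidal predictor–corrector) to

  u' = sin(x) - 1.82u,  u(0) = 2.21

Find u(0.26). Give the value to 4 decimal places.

Heun: k1 = f(x_n, u_n); k2 = f(x_n + h, u_n + h·k1); u_{n+1} = u_n + (h/2)·(k1 + k2).
x=0.000000, u=2.210000:
  k1 = f(0.000000, 2.210000) = -4.022200
  k2 = f(0.260000, 1.164228) = -1.861814
  u ← 2.210000 + (0.26/2)·(-4.022200 + (-1.861814)) = 1.445078
u(0.26) ≈ 1.4451

1.4451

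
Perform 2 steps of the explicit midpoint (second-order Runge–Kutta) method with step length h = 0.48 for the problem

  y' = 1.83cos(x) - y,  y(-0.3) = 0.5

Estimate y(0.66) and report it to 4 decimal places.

1.2254

Midpoint: k1 = f(x_n, y_n); k2 = f(x_n + h/2, y_n + (h/2)·k1); y_{n+1} = y_n + h·k2.
x=-0.300000, y=0.500000:
  k1 = f(-0.300000, 0.500000) = 1.248266
  k2 = f(-0.060000, 0.799584) = 1.027123
  y ← 0.500000 + 0.48·1.027123 = 0.993019
x=0.180000, y=0.993019:
  k1 = f(0.180000, 0.993019) = 0.807415
  k2 = f(0.420000, 1.186799) = 0.484154
  y ← 0.993019 + 0.48·0.484154 = 1.225413
y(0.66) ≈ 1.2254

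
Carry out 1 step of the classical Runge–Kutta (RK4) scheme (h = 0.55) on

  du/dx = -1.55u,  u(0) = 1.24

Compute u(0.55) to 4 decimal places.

0.5327

RK4: k1 = f(x_n, u_n); k2 = f(x_n + h/2, u_n + (h/2)·k1); k3 = f(x_n + h/2, u_n + (h/2)·k2); k4 = f(x_n + h, u_n + h·k3); u_{n+1} = u_n + (h/6)·(k1 + 2k2 + 2k3 + k4).
x=0.000000, u=1.240000:
  k1 = f(0.000000, 1.240000) = -1.922000
  k2 = f(0.275000, 0.711450) = -1.102747
  k3 = f(0.275000, 0.936744) = -1.451954
  k4 = f(0.550000, 0.441425) = -0.684209
  u ← 1.240000 + (0.55/6)·(k1 + 2k2 + 2k3 + k4) = 0.532736
u(0.55) ≈ 0.5327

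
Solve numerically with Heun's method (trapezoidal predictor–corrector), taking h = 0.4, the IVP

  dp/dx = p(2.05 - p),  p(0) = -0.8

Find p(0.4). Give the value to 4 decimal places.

-2.5441

Heun: k1 = f(x_n, p_n); k2 = f(x_n + h, p_n + h·k1); p_{n+1} = p_n + (h/2)·(k1 + k2).
x=0.000000, p=-0.800000:
  k1 = f(0.000000, -0.800000) = -2.280000
  k2 = f(0.400000, -1.712000) = -6.440544
  p ← -0.800000 + (0.4/2)·(-2.280000 + (-6.440544)) = -2.544109
p(0.4) ≈ -2.5441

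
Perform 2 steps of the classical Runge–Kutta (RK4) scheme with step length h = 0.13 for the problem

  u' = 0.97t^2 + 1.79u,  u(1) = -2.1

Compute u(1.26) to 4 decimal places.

-2.9399

RK4: k1 = f(t_n, u_n); k2 = f(t_n + h/2, u_n + (h/2)·k1); k3 = f(t_n + h/2, u_n + (h/2)·k2); k4 = f(t_n + h, u_n + h·k3); u_{n+1} = u_n + (h/6)·(k1 + 2k2 + 2k3 + k4).
t=1.000000, u=-2.100000:
  k1 = f(1.000000, -2.100000) = -2.789000
  k2 = f(1.065000, -2.281285) = -2.983302
  k3 = f(1.065000, -2.293915) = -3.005909
  k4 = f(1.130000, -2.490768) = -3.219882
  u ← -2.100000 + (0.13/6)·(k1 + 2k2 + 2k3 + k4) = -2.489725
t=1.130000, u=-2.489725:
  k1 = f(1.130000, -2.489725) = -3.218015
  k2 = f(1.195000, -2.698896) = -3.445839
  k3 = f(1.195000, -2.713704) = -3.472347
  k4 = f(1.260000, -2.941130) = -3.724651
  u ← -2.489725 + (0.13/6)·(k1 + 2k2 + 2k3 + k4) = -2.939937
u(1.26) ≈ -2.9399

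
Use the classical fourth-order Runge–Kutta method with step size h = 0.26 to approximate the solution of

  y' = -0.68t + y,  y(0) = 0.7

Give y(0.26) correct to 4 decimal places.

RK4: k1 = f(t_n, y_n); k2 = f(t_n + h/2, y_n + (h/2)·k1); k3 = f(t_n + h/2, y_n + (h/2)·k2); k4 = f(t_n + h, y_n + h·k3); y_{n+1} = y_n + (h/6)·(k1 + 2k2 + 2k3 + k4).
t=0.000000, y=0.700000:
  k1 = f(0.000000, 0.700000) = 0.700000
  k2 = f(0.130000, 0.791000) = 0.702600
  k3 = f(0.130000, 0.791338) = 0.702938
  k4 = f(0.260000, 0.882764) = 0.705964
  y ← 0.700000 + (0.26/6)·(k1 + 2k2 + 2k3 + k4) = 0.882738
y(0.26) ≈ 0.8827

0.8827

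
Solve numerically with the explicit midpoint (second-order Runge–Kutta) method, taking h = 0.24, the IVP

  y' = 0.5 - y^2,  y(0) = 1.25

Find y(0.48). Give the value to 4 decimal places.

Midpoint: k1 = f(x_n, y_n); k2 = f(x_n + h/2, y_n + (h/2)·k1); y_{n+1} = y_n + h·k2.
x=0.000000, y=1.250000:
  k1 = f(0.000000, 1.250000) = -1.062500
  k2 = f(0.120000, 1.122500) = -0.760006
  y ← 1.250000 + 0.24·(-0.760006) = 1.067598
x=0.240000, y=1.067598:
  k1 = f(0.240000, 1.067598) = -0.639767
  k2 = f(0.360000, 0.990827) = -0.481737
  y ← 1.067598 + 0.24·(-0.481737) = 0.951982
y(0.48) ≈ 0.9520

0.9520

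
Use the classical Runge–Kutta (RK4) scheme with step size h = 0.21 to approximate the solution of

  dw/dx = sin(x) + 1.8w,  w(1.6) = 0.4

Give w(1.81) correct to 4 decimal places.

RK4: k1 = f(x_n, w_n); k2 = f(x_n + h/2, w_n + (h/2)·k1); k3 = f(x_n + h/2, w_n + (h/2)·k2); k4 = f(x_n + h, w_n + h·k3); w_{n+1} = w_n + (h/6)·(k1 + 2k2 + 2k3 + k4).
x=1.600000, w=0.400000:
  k1 = f(1.600000, 0.400000) = 1.719574
  k2 = f(1.705000, 0.580555) = 2.036008
  k3 = f(1.705000, 0.613781) = 2.095814
  k4 = f(1.810000, 0.840121) = 2.483745
  w ← 0.400000 + (0.21/6)·(k1 + 2k2 + 2k3 + k4) = 0.836344
w(1.81) ≈ 0.8363

0.8363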